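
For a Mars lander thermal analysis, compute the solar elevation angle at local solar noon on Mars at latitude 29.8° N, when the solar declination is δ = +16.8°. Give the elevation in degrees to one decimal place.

77.0°

At local noon the hour angle is zero, so the zenith angle equals |φ − δ| = |+29.8° − (+16.800°)| = 13.000°.
Elevation = 90° − 13.000° = 77.0°.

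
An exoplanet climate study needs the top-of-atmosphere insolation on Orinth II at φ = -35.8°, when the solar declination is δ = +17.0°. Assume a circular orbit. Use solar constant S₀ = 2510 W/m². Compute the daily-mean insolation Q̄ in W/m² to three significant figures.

cos H₀ = −tan(-35.8°) tan(+17.000°) = 0.2205, H₀ = 1.3485 rad.
Bracket: H₀ sin φ sin δ + cos φ cos δ sin H₀ = 1.3485×-0.58496×0.29237 + 0.81106×0.95630×0.97539 = -0.230627 + 0.756529 = 0.525902.
Q̄ = (S₀/π) × [bracket] = (2510/π) × 0.525902 = 420.2 W/m².

Q̄ ≈ 420 W/m²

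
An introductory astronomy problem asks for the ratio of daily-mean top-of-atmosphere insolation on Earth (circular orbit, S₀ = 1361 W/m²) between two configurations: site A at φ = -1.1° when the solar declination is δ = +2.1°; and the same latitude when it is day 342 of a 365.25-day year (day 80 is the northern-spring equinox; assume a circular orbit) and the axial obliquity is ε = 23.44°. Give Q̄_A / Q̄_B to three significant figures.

— Configuration A (φ=-1.1°):
cos H₀ = −tan(-1.1°) tan(+2.100°) = 0.0007, H₀ = 1.5701 rad.
Bracket: H₀ sin φ sin δ + cos φ cos δ sin H₀ = 1.5701×-0.01920×0.03664 + 0.99982×0.99933×1.00000 = -0.001105 + 0.999150 = 0.998045.
Q̄ = (S₀/π) × [bracket] = (1361/π) × 0.998045 = 432.37 W/m².
— Configuration B (φ=-1.1°):
Solar longitude: λ_s = 360° × (342 − 80)/365.25 = 258.234°.
sin δ = sin 23.44° × sin 258.234° = -0.38943, so δ = -22.919°.
cos H₀ = −tan(-1.1°) tan(-22.919°) = -0.0081, H₀ = 1.5789 rad.
Bracket: H₀ sin φ sin δ + cos φ cos δ sin H₀ = 1.5789×-0.01920×-0.38943 + 0.99982×0.92106×0.99997 = 0.011806 + 0.920867 = 0.932673.
Q̄ = (S₀/π) × [bracket] = (1361/π) × 0.932673 = 404.05 W/m².
Ratio Q̄_A / Q̄_B = 432.37 / 404.05 = 1.070.

Q̄_A / Q̄_B ≈ 1.07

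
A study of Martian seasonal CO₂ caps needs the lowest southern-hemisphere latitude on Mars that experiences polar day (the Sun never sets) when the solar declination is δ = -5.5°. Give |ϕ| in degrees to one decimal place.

|ϕ| = 84.5°

Polar day requires cos h₀ = −tan ϕ tan δ ≤ −1, i.e. tan ϕ tan δ ≥ 1.
The boundary is |tan ϕ| · |tan δ| = 1, so |ϕ| = 90° − |δ| = 90° − 5.5° = 84.5° in the southern hemisphere.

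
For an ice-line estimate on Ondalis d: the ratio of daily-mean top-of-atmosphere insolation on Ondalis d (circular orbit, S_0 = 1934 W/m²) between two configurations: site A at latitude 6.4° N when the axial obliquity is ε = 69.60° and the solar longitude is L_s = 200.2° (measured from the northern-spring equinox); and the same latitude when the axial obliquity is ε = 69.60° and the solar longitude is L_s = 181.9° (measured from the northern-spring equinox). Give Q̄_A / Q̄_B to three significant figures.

— Configuration A (ϕ=+6.4°):
Solar declination: sin δ = sin ε · sin L_s = sin 69.60° × sin 200.2° = -0.32364, so δ = -18.883°.
cos h₀ = −tan(+6.4°) tan(-18.883°) = 0.0384, h₀ = 1.5324 rad.
Bracket: h₀ sin ϕ sin δ + cos ϕ cos δ sin h₀ = 1.5324×0.11147×-0.32364 + 0.99377×0.94618×0.99926 = -0.055283 + 0.939589 = 0.884306.
Q̄ = (S_0/π) × [bracket] = (1934/π) × 0.884306 = 544.39 W/m².
— Configuration B (ϕ=+6.4°):
Solar declination: sin δ = sin ε · sin L_s = sin 69.60° × sin 181.9° = -0.03108, so δ = -1.781°.
cos h₀ = −tan(+6.4°) tan(-1.781°) = 0.0035, h₀ = 1.5673 rad.
Bracket: h₀ sin ϕ sin δ + cos ϕ cos δ sin h₀ = 1.5673×0.11147×-0.03108 + 0.99377×0.99952×0.99999 = -0.005430 + 0.993283 = 0.987853.
Q̄ = (S_0/π) × [bracket] = (1934/π) × 0.987853 = 608.13 W/m².
Ratio Q̄_A / Q̄_B = 544.39 / 608.13 = 0.8952.

Q̄_A / Q̄_B ≈ 0.895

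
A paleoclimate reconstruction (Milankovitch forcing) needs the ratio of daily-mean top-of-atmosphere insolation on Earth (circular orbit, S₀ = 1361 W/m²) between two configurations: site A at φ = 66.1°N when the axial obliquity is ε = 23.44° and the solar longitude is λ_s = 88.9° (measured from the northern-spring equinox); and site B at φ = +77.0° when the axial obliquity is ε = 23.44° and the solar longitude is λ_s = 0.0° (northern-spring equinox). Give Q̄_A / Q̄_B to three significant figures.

— Configuration A (φ=+66.1°):
Solar declination: sin δ = sin ε · sin λ_s = sin 23.44° × sin 88.9° = 0.39772, so δ = +23.435°.
cos H₀ = −tan(+66.1°) tan(+23.435°) = -0.9782, H₀ = 2.9323 rad.
Bracket: H₀ sin φ sin δ + cos φ cos δ sin H₀ = 2.9323×0.91425×0.39772 + 0.40514×0.91751×0.20773 = 1.066230 + 0.077217 = 1.143447.
Q̄ = (S₀/π) × [bracket] = (1361/π) × 1.143447 = 495.36 W/m².
— Configuration B (φ=+77.0°):
Solar declination: sin δ = sin ε · sin λ_s = sin 23.44° × sin 0.0° = 0.00000, so δ = +0.000°.
cos H₀ = −tan(+77.0°) tan(+0.000°) = -0.0000, H₀ = 1.5708 rad.
Bracket: H₀ sin φ sin δ + cos φ cos δ sin H₀ = 1.5708×0.97437×0.00000 + 0.22495×1.00000×1.00000 = 0.000000 + 0.224950 = 0.224950.
Q̄ = (S₀/π) × [bracket] = (1361/π) × 0.224950 = 97.453 W/m².
Ratio Q̄_A / Q̄_B = 495.36 / 97.453 = 5.083.

Q̄_A / Q̄_B ≈ 5.08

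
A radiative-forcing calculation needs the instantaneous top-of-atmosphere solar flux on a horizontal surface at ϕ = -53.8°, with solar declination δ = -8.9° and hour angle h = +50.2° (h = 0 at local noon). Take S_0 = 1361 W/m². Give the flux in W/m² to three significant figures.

cos θ_z = sin ϕ sin δ + cos ϕ cos δ cos h = 0.124845 + 0.373501 = 0.498346.
Flux = S_0 · cos θ_z = 1361 × 0.498346 = 678.2 W/m².

678 W/m²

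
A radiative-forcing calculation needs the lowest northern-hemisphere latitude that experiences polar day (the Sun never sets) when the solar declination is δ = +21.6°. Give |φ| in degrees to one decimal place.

Polar day requires cos H₀ = −tan φ tan δ ≤ −1, i.e. tan φ tan δ ≥ 1.
The boundary is |tan φ| · |tan δ| = 1, so |φ| = 90° − |δ| = 90° − 21.6° = 68.4° in the northern hemisphere.

|φ| = 68.4°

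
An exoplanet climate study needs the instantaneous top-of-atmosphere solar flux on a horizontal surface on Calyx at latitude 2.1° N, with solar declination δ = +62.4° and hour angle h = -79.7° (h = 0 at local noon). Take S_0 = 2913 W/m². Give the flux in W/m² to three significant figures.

336 W/m²

cos θ_z = sin ϕ sin δ + cos ϕ cos δ cos h = 0.032474 + 0.082783 = 0.115257.
Flux = S_0 · cos θ_z = 2913 × 0.115257 = 335.7 W/m².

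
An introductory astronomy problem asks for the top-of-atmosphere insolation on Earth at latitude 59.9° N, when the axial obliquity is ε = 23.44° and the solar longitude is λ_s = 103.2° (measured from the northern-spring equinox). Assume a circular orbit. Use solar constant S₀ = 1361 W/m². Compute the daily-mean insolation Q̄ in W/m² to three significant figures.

Solar declination: sin δ = sin ε · sin λ_s = sin 23.44° × sin 103.2° = 0.38728, so δ = +22.785°.
cos H₀ = −tan(+59.9°) tan(+22.785°) = -0.7246, H₀ = 2.3813 rad.
Bracket: H₀ sin φ sin δ + cos φ cos δ sin H₀ = 2.3813×0.86515×0.38728 + 0.50151×0.92196×0.68913 = 0.797867 + 0.318635 = 1.116502.
Q̄ = (S₀/π) × [bracket] = (1361/π) × 1.116502 = 483.7 W/m².

Q̄ ≈ 484 W/m²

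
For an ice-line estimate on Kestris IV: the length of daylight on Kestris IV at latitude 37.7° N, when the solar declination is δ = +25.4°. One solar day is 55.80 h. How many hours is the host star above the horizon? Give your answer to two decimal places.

34.57 h

cos H₀ = −tan φ · tan δ = −tan(+37.7°) × tan(+25.400°) = -0.3670, so H₀ = 1.9466 rad = 111.53°.
Daylight = 2H₀/(2π) × 55.80 h = (1.9466/π) × 55.80 = 34.57 h.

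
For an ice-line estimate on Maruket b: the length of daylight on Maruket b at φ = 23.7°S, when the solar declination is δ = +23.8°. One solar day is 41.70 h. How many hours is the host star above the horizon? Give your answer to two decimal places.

cos H₀ = −tan φ · tan δ = −tan(-23.7°) × tan(+23.800°) = 0.1936, so H₀ = 1.3760 rad = 78.84°.
Daylight = 2H₀/(2π) × 41.70 h = (1.3760/π) × 41.70 = 18.26 h.

18.26 h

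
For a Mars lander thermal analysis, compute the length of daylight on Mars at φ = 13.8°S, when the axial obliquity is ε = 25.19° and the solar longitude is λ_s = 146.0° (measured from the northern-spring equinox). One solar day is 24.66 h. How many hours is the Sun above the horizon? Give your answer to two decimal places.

Solar declination: sin δ = sin ε · sin λ_s = sin 25.19° × sin 146.0° = 0.23800, so δ = +13.769°.
cos H₀ = −tan φ · tan δ = −tan(-13.8°) × tan(+13.769°) = 0.0602, so H₀ = 1.5106 rad = 86.55°.
Daylight = 2H₀/(2π) × 24.66 h = (1.5106/π) × 24.66 = 11.86 h.

11.86 h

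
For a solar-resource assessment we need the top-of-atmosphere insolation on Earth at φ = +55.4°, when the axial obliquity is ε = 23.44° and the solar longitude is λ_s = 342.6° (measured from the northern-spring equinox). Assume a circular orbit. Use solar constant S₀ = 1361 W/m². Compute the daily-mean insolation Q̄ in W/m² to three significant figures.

Q̄ ≈ 181 W/m²

Solar declination: sin δ = sin ε · sin λ_s = sin 23.44° × sin 342.6° = -0.11895, so δ = -6.832°.
cos H₀ = −tan(+55.4°) tan(-6.832°) = 0.1737, H₀ = 1.3962 rad.
Bracket: H₀ sin φ sin δ + cos φ cos δ sin H₀ = 1.3962×0.82314×-0.11895 + 0.56784×0.99290×0.98480 = -0.136705 + 0.555238 = 0.418533.
Q̄ = (S₀/π) × [bracket] = (1361/π) × 0.418533 = 181.3 W/m².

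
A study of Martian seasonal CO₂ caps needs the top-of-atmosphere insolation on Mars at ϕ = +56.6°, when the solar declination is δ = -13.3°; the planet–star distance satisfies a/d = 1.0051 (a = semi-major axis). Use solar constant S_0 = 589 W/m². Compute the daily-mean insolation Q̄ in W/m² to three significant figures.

cos h₀ = −tan(+56.6°) tan(-13.300°) = 0.3585, h₀ = 1.2041 rad.
Bracket: h₀ sin ϕ sin δ + cos ϕ cos δ sin h₀ = 1.2041×0.83485×-0.23005 + 0.55048×0.97318×0.93353 = -0.231256 + 0.500107 = 0.268851.
Inverse-square distance factor (a/d)² = 1.0051² = 1.010226.
Q̄ = (S_0/π) × 1.010226 × [bracket] = (589/π) × 1.010226 × 0.268851 = 50.92 W/m².

Q̄ ≈ 50.9 W/m²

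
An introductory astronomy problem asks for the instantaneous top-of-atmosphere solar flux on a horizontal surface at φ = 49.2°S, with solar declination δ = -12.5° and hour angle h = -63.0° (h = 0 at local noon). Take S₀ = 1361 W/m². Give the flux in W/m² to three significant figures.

cos θ_z = sin φ sin δ + cos φ cos δ cos h = 0.163844 + 0.289615 = 0.453459.
Flux = S₀ · cos θ_z = 1361 × 0.453459 = 617.2 W/m².

617 W/m²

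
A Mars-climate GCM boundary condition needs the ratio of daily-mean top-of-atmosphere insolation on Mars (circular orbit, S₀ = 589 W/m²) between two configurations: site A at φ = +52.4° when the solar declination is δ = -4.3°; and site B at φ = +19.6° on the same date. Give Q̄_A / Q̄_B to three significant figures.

— Configuration A (φ=+52.4°):
cos H₀ = −tan(+52.4°) tan(-4.300°) = 0.0976, H₀ = 1.4730 rad.
Bracket: H₀ sin φ sin δ + cos φ cos δ sin H₀ = 1.4730×0.79229×-0.07498 + 0.61015×0.99719×0.99522 = -0.087505 + 0.605527 = 0.518022.
Q̄ = (S₀/π) × [bracket] = (589/π) × 0.518022 = 97.121 W/m².
— Configuration B (φ=+19.6°):
cos H₀ = −tan(+19.6°) tan(-4.300°) = 0.0268, H₀ = 1.5440 rad.
Bracket: H₀ sin φ sin δ + cos φ cos δ sin H₀ = 1.5440×0.33545×-0.07498 + 0.94206×0.99719×0.99964 = -0.038835 + 0.939075 = 0.900240.
Q̄ = (S₀/π) × [bracket] = (589/π) × 0.900240 = 168.78 W/m².
Ratio Q̄_A / Q̄_B = 97.121 / 168.78 = 0.5754.

Q̄_A / Q̄_B ≈ 0.575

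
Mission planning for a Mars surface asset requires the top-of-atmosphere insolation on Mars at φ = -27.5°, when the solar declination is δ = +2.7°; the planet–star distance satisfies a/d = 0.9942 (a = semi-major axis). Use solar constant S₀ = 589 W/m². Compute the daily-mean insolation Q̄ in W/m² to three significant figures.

Q̄ ≈ 158 W/m²

cos H₀ = −tan(-27.5°) tan(+2.700°) = 0.0245, H₀ = 1.5462 rad.
Bracket: H₀ sin φ sin δ + cos φ cos δ sin H₀ = 1.5462×-0.46175×0.04711 + 0.88701×0.99889×0.99970 = -0.033635 + 0.885760 = 0.852125.
Inverse-square distance factor (a/d)² = 0.9942² = 0.988434.
Q̄ = (S₀/π) × 0.988434 × [bracket] = (589/π) × 0.988434 × 0.852125 = 157.9 W/m².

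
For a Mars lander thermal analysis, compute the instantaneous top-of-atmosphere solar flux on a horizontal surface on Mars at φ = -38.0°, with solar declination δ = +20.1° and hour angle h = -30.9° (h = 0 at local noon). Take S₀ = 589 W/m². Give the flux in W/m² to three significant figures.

cos θ_z = sin φ sin δ + cos φ cos δ cos h = -0.211578 + 0.634982 = 0.423404.
Flux = S₀ · cos θ_z = 589 × 0.423404 = 249.4 W/m².

249 W/m²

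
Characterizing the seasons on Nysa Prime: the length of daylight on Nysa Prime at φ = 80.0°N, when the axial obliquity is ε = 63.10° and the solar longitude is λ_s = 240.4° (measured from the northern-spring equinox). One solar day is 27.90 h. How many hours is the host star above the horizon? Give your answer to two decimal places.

Solar declination: sin δ = sin ε · sin λ_s = sin 63.10° × sin 240.4° = -0.77541, so δ = -50.843°.
cos H₀ = −tan φ · tan δ = 6.9642 ≥ 1, so the host star never rises (polar night) and H₀ = 0.
Daylight = 2H₀/(2π) × 27.90 h = (0.0000/π) × 27.90 = 0.00 h.

0.00 h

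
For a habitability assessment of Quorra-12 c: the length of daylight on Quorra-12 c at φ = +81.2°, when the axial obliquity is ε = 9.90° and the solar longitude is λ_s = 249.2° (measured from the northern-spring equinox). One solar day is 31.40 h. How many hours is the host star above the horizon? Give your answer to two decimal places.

0.00 h

Solar declination: sin δ = sin ε · sin λ_s = sin 9.90° × sin 249.2° = -0.16072, so δ = -9.249°.
cos H₀ = −tan φ · tan δ = 1.0519 ≥ 1, so the host star never rises (polar night) and H₀ = 0.
Daylight = 2H₀/(2π) × 31.40 h = (0.0000/π) × 31.40 = 0.00 h.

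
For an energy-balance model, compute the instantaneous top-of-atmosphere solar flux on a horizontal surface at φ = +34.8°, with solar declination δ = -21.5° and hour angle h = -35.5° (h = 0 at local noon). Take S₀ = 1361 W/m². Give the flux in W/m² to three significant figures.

562 W/m²

cos θ_z = sin φ sin δ + cos φ cos δ cos h = -0.209167 + 0.621994 = 0.412827.
Flux = S₀ · cos θ_z = 1361 × 0.412827 = 561.9 W/m².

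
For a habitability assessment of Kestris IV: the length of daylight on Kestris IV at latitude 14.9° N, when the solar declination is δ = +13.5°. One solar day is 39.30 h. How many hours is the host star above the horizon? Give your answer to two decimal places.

20.45 h

cos h₀ = −tan ϕ · tan δ = −tan(+14.9°) × tan(+13.500°) = -0.0639, so h₀ = 1.6347 rad = 93.66°.
Daylight = 2h₀/(2π) × 39.30 h = (1.6347/π) × 39.30 = 20.45 h.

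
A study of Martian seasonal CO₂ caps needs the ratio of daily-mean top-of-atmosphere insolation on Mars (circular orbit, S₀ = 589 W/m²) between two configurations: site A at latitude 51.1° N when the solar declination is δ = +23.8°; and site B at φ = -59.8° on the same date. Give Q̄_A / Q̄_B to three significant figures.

Q̄_A / Q̄_B ≈ 22.1

— Configuration A (φ=+51.1°):
cos H₀ = −tan(+51.1°) tan(+23.800°) = -0.5466, H₀ = 2.1491 rad.
Bracket: H₀ sin φ sin δ + cos φ cos δ sin H₀ = 2.1491×0.77824×0.40355 + 0.62796×0.91496×0.83739 = 0.674944 + 0.481129 = 1.156073.
Q̄ = (S₀/π) × [bracket] = (589/π) × 1.156073 = 216.75 W/m².
— Configuration B (φ=-59.8°):
cos H₀ = −tan(-59.8°) tan(+23.800°) = 0.7578, H₀ = 0.7109 rad.
Bracket: H₀ sin φ sin δ + cos φ cos δ sin H₀ = 0.7109×-0.86427×0.40355 + 0.50302×0.91496×0.65248 = -0.247945 + 0.300299 = 0.052354.
Q̄ = (S₀/π) × [bracket] = (589/π) × 0.052354 = 9.8156 W/m².
Ratio Q̄_A / Q̄_B = 216.75 / 9.8156 = 22.08.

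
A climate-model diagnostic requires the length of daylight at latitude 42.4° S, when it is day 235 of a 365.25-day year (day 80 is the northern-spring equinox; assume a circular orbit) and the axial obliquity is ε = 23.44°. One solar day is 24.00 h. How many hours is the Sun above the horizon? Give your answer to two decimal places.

10.70 h

Solar longitude: L_s = 360° × (235 − 80)/365.25 = 152.772°.
sin δ = sin 23.44° × sin 152.772° = 0.18200, so δ = +10.486°.
cos h₀ = −tan ϕ · tan δ = −tan(-42.4°) × tan(+10.486°) = 0.1690, so h₀ = 1.4010 rad = 80.27°.
Daylight = 2h₀/(2π) × 24.00 h = (1.4010/π) × 24.00 = 10.70 h.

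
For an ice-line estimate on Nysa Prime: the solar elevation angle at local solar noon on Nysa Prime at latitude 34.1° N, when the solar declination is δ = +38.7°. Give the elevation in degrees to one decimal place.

85.4°

At local noon the hour angle is zero, so the zenith angle equals |ϕ − δ| = |+34.1° − (+38.700°)| = 4.600°.
Elevation = 90° − 4.600° = 85.4°.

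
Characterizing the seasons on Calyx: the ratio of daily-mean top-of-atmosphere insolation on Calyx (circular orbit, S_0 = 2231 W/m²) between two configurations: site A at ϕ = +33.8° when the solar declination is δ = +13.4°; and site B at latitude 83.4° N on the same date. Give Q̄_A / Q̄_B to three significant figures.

Q̄_A / Q̄_B ≈ 1.41

— Configuration A (ϕ=+33.8°):
cos h₀ = −tan(+33.8°) tan(+13.400°) = -0.1595, h₀ = 1.7310 rad.
Bracket: h₀ sin ϕ sin δ + cos ϕ cos δ sin h₀ = 1.7310×0.55630×0.23175 + 0.83098×0.97278×0.98720 = 0.223165 + 0.798014 = 1.021179.
Q̄ = (S_0/π) × [bracket] = (2231/π) × 1.021179 = 725.19 W/m².
— Configuration B (ϕ=+83.4°):
cos h₀ = −tan(+83.4°) tan(+13.400°) = -2.0590 ≤ −1 ⇒ polar day, h₀ = π.
Bracket: h₀ sin ϕ sin δ + cos ϕ cos δ sin h₀ = 3.1416×0.99337×0.23175 + 0.11494×0.97278×0.00000 = 0.723239 + 0.000000 = 0.723239.
Q̄ = (S_0/π) × [bracket] = (2231/π) × 0.723239 = 513.61 W/m².
Ratio Q̄_A / Q̄_B = 725.19 / 513.61 = 1.412.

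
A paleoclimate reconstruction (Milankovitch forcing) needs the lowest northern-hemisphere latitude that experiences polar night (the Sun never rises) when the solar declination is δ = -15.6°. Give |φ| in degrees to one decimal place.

Polar night requires cos H₀ = −tan φ tan δ ≥ 1, i.e. tan φ tan δ ≤ −1.
The boundary is |tan φ| · |tan δ| = 1, so |φ| = 90° − |δ| = 90° − 15.6° = 74.4° in the northern hemisphere.

|φ| = 74.4°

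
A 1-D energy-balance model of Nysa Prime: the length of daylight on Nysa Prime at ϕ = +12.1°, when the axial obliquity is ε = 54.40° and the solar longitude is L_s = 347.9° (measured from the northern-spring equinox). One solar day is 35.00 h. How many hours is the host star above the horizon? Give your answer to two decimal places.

Solar declination: sin δ = sin ε · sin L_s = sin 54.40° × sin 347.9° = -0.17044, so δ = -9.813°.
cos h₀ = −tan ϕ · tan δ = −tan(+12.1°) × tan(-9.813°) = 0.0371, so h₀ = 1.5337 rad = 87.87°.
Daylight = 2h₀/(2π) × 35.00 h = (1.5337/π) × 35.00 = 17.09 h.

17.09 h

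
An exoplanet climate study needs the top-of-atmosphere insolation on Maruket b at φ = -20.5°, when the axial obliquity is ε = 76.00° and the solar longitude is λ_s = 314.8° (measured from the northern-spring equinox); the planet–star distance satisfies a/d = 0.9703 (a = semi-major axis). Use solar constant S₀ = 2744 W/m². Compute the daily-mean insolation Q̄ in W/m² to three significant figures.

Q̄ ≈ 906 W/m²

Solar declination: sin δ = sin ε · sin λ_s = sin 76.00° × sin 314.8° = -0.68849, so δ = -43.511°.
cos H₀ = −tan(-20.5°) tan(-43.511°) = -0.3549, H₀ = 1.9336 rad.
Bracket: H₀ sin φ sin δ + cos φ cos δ sin H₀ = 1.9336×-0.35021×-0.68849 + 0.93667×0.72524×0.93489 = 0.466222 + 0.635081 = 1.101303.
Inverse-square distance factor (a/d)² = 0.9703² = 0.941482.
Q̄ = (S₀/π) × 0.941482 × [bracket] = (2744/π) × 0.941482 × 1.101303 = 905.6 W/m².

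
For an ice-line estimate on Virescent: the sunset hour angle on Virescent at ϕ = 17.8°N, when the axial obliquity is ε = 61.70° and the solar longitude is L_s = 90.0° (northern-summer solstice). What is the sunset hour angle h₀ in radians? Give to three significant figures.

Solar declination: sin δ = sin ε · sin L_s = sin 61.70° × sin 90.0° = 0.88048, so δ = +61.700°.
cos h₀ = −tan ϕ · tan δ = −tan(+17.8°) × tan(+61.700°) = -0.5963, so h₀ = 2.2097 rad = 126.60°.

h₀ = 2.21 rad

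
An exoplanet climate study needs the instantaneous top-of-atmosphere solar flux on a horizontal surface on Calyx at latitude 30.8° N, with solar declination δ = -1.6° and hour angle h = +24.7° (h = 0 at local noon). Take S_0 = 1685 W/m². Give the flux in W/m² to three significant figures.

cos θ_z = sin ϕ sin δ + cos ϕ cos δ cos h = -0.014297 + 0.780068 = 0.765771.
Flux = S_0 · cos θ_z = 1685 × 0.765771 = 1290 W/m².

1.29e+03 W/m²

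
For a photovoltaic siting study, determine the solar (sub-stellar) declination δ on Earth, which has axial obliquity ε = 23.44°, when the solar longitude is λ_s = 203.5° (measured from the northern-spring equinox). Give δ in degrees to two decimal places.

δ = -9.13°

sin δ = sin ε · sin λ_s = sin 23.44° × sin 203.5° = -0.158618.
δ = arcsin(-0.158618) = -9.13°.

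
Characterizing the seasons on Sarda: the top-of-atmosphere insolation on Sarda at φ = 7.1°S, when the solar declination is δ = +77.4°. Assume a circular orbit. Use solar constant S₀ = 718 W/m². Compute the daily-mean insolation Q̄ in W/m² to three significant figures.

cos H₀ = −tan(-7.1°) tan(+77.400°) = 0.5572, H₀ = 0.9797 rad.
Bracket: H₀ sin φ sin δ + cos φ cos δ sin H₀ = 0.9797×-0.12360×0.97592 + 0.99233×0.21814×0.83036 = -0.118175 + 0.179745 = 0.061570.
Q̄ = (S₀/π) × [bracket] = (718/π) × 0.061570 = 14.07 W/m².

Q̄ ≈ 14.1 W/m²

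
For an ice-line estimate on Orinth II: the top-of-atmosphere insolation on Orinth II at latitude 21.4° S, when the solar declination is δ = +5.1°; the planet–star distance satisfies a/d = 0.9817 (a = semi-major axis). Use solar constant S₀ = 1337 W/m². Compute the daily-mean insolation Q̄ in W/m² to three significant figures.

Q̄ ≈ 360 W/m²

cos H₀ = −tan(-21.4°) tan(+5.100°) = 0.0350, H₀ = 1.5358 rad.
Bracket: H₀ sin φ sin δ + cos φ cos δ sin H₀ = 1.5358×-0.36488×0.08889 + 0.93106×0.99604×0.99939 = -0.049812 + 0.926807 = 0.876995.
Inverse-square distance factor (a/d)² = 0.9817² = 0.963735.
Q̄ = (S₀/π) × 0.963735 × [bracket] = (1337/π) × 0.963735 × 0.876995 = 359.7 W/m².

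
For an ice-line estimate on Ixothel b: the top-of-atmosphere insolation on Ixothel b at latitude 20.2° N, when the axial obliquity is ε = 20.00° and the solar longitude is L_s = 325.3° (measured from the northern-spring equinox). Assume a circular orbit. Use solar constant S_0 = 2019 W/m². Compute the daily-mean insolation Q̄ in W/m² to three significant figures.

Q̄ ≈ 525 W/m²

Solar declination: sin δ = sin ε · sin L_s = sin 20.00° × sin 325.3° = -0.19471, so δ = -11.227°.
cos h₀ = −tan(+20.2°) tan(-11.227°) = 0.0730, h₀ = 1.4977 rad.
Bracket: h₀ sin ϕ sin δ + cos ϕ cos δ sin h₀ = 1.4977×0.34530×-0.19471 + 0.93849×0.98086×0.99733 = -0.100695 + 0.918069 = 0.817374.
Q̄ = (S_0/π) × [bracket] = (2019/π) × 0.817374 = 525.3 W/m².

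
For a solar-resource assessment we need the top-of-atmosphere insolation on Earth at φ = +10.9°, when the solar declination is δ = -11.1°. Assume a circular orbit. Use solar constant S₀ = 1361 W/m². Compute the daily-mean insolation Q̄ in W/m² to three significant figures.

cos H₀ = −tan(+10.9°) tan(-11.100°) = 0.0378, H₀ = 1.5330 rad.
Bracket: H₀ sin φ sin δ + cos φ cos δ sin H₀ = 1.5330×0.18910×-0.19252 + 0.98196×0.98129×0.99929 = -0.055810 + 0.962903 = 0.907093.
Q̄ = (S₀/π) × [bracket] = (1361/π) × 0.907093 = 393.0 W/m².

Q̄ ≈ 393 W/m²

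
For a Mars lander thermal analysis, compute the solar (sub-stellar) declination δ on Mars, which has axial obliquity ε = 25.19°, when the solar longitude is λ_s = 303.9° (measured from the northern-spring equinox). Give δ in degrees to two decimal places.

δ = -20.69°

sin δ = sin ε · sin λ_s = sin 25.19° × sin 303.9° = -0.353271.
δ = arcsin(-0.353271) = -20.69°.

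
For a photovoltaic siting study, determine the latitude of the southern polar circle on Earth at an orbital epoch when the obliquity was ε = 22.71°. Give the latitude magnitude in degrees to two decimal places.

67.29°

The polar circle is the lowest latitude that experiences at least one full rotation of continuous darkness at the northern-summer solstice; it lies at |φ| = 90° − ε = 90° − 22.71° = 67.29°.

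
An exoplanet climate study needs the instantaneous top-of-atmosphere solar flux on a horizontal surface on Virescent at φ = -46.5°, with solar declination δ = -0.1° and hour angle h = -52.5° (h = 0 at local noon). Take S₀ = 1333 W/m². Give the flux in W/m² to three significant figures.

cos θ_z = sin φ sin δ + cos φ cos δ cos h = 0.001266 + 0.419043 = 0.420309.
Flux = S₀ · cos θ_z = 1333 × 0.420309 = 560.3 W/m².

560 W/m²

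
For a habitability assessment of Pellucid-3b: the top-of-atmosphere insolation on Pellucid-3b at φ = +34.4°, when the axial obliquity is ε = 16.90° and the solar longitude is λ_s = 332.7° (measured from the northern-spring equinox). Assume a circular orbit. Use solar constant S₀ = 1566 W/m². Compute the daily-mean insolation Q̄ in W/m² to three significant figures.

Q̄ ≈ 350 W/m²

Solar declination: sin δ = sin ε · sin λ_s = sin 16.90° × sin 332.7° = -0.13333, so δ = -7.662°.
cos H₀ = −tan(+34.4°) tan(-7.662°) = 0.0921, H₀ = 1.4785 rad.
Bracket: H₀ sin φ sin δ + cos φ cos δ sin H₀ = 1.4785×0.56497×-0.13333 + 0.82511×0.99107×0.99575 = -0.111372 + 0.814266 = 0.702894.
Q̄ = (S₀/π) × [bracket] = (1566/π) × 0.702894 = 350.4 W/m².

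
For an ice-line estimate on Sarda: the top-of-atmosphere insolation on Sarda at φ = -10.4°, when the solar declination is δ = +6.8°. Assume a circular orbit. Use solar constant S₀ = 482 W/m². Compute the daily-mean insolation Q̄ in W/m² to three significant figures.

cos H₀ = −tan(-10.4°) tan(+6.800°) = 0.0219, H₀ = 1.5489 rad.
Bracket: H₀ sin φ sin δ + cos φ cos δ sin H₀ = 1.5489×-0.18052×0.11840 + 0.98357×0.99297×0.99976 = -0.033106 + 0.976421 = 0.943315.
Q̄ = (S₀/π) × [bracket] = (482/π) × 0.943315 = 144.7 W/m².

Q̄ ≈ 145 W/m²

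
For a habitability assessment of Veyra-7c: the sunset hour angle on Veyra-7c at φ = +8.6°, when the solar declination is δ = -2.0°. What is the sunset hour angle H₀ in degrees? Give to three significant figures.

cos H₀ = −tan φ · tan δ = −tan(+8.6°) × tan(-2.000°) = 0.0053, so H₀ = 1.5655 rad = 89.70°.

H₀ = 89.7°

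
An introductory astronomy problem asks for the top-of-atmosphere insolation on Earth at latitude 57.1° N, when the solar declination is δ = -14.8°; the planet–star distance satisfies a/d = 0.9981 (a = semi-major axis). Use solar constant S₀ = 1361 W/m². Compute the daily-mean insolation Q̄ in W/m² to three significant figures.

Q̄ ≈ 100 W/m²

cos H₀ = −tan(+57.1°) tan(-14.800°) = 0.4084, H₀ = 1.1501 rad.
Bracket: H₀ sin φ sin δ + cos φ cos δ sin H₀ = 1.1501×0.83962×-0.25545 + 0.54317×0.96682×0.91280 = -0.246675 + 0.479355 = 0.232680.
Inverse-square distance factor (a/d)² = 0.9981² = 0.996204.
Q̄ = (S₀/π) × 0.996204 × [bracket] = (1361/π) × 0.996204 × 0.232680 = 100.4 W/m².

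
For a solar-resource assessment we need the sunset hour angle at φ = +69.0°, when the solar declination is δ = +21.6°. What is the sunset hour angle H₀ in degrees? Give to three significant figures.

H₀ = 180°

Sunrise equation: cos H₀ = −tan φ · tan δ = -1.0314 ≤ −1, so the Sun never sets (polar day) and H₀ = π.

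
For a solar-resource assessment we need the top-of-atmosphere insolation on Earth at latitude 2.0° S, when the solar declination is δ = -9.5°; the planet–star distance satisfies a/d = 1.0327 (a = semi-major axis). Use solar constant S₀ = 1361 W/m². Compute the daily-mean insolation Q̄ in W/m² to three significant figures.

Q̄ ≈ 460 W/m²

cos H₀ = −tan(-2.0°) tan(-9.500°) = -0.0058, H₀ = 1.5766 rad.
Bracket: H₀ sin φ sin δ + cos φ cos δ sin H₀ = 1.5766×-0.03490×-0.16505 + 0.99939×0.98629×0.99998 = 0.009082 + 0.985669 = 0.994751.
Inverse-square distance factor (a/d)² = 1.0327² = 1.066469.
Q̄ = (S₀/π) × 1.066469 × [bracket] = (1361/π) × 1.066469 × 0.994751 = 459.6 W/m².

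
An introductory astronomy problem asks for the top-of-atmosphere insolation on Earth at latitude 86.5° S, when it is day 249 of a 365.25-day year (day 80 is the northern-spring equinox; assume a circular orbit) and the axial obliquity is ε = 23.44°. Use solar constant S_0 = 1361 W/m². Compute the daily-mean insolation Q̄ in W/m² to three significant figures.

Q̄ ≈ 0.00 W/m²

Solar longitude: L_s = 360° × (249 − 80)/365.25 = 166.571°.
sin δ = sin 23.44° × sin 166.571° = 0.09238, so δ = +5.301°.
cos h₀ = −tan(-86.5°) tan(+5.301°) = 1.5169 ≥ 1 ⇒ polar night, h₀ = 0 and Q̄ = 0.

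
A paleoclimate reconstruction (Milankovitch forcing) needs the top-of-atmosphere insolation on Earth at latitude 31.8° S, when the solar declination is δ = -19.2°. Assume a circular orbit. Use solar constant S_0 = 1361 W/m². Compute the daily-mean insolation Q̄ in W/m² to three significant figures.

cos h₀ = −tan(-31.8°) tan(-19.200°) = -0.2159, h₀ = 1.7884 rad.
Bracket: h₀ sin ϕ sin δ + cos ϕ cos δ sin h₀ = 1.7884×-0.52696×-0.32887 + 0.84989×0.94438×0.97641 = 0.309932 + 0.783685 = 1.093617.
Q̄ = (S_0/π) × [bracket] = (1361/π) × 1.093617 = 473.8 W/m².

Q̄ ≈ 474 W/m²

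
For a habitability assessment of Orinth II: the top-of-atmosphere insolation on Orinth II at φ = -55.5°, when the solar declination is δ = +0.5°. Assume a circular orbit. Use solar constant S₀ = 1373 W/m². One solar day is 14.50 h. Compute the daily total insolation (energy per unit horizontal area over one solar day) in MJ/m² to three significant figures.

12.7 MJ/m²

cos H₀ = −tan(-55.5°) tan(+0.500°) = 0.0127, H₀ = 1.5581 rad.
Bracket: H₀ sin φ sin δ + cos φ cos δ sin H₀ = 1.5581×-0.82413×0.00873 + 0.56641×0.99996×0.99992 = -0.011210 + 0.566342 = 0.555132.
Q̄ = (S₀/π) × [bracket] = (1373/π) × 0.555132 = 242.61 W/m².
Daily total = Q̄ × 14.50 h × 3600 s/h = 242.61 × 14.50 × 3600 / 10⁶ = 12.66 MJ/m².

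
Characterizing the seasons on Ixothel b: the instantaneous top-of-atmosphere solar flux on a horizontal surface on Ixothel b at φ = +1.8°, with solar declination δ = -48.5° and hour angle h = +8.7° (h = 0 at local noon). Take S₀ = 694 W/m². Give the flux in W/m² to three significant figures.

438 W/m²

cos θ_z = sin φ sin δ + cos φ cos δ cos h = -0.023525 + 0.654673 = 0.631148.
Flux = S₀ · cos θ_z = 694 × 0.631148 = 438.0 W/m².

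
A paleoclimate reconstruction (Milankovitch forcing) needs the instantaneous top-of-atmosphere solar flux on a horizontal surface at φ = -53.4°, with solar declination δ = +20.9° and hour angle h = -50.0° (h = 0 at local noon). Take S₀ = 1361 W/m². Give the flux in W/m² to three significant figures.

97.5 W/m²

cos θ_z = sin φ sin δ + cos φ cos δ cos h = -0.286395 + 0.358030 = 0.071635.
Flux = S₀ · cos θ_z = 1361 × 0.071635 = 97.50 W/m².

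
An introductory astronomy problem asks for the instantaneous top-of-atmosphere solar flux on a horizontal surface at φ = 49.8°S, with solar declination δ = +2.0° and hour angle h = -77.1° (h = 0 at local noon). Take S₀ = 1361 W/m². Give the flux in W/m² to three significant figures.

160 W/m²

cos θ_z = sin φ sin δ + cos φ cos δ cos h = -0.026656 + 0.144011 = 0.117355.
Flux = S₀ · cos θ_z = 1361 × 0.117355 = 159.7 W/m².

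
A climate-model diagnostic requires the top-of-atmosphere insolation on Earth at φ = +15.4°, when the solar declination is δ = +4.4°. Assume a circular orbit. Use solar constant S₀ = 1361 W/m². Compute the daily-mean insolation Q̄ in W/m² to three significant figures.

cos H₀ = −tan(+15.4°) tan(+4.400°) = -0.0212, H₀ = 1.5920 rad.
Bracket: H₀ sin φ sin δ + cos φ cos δ sin H₀ = 1.5920×0.26556×0.07672 + 0.96410×0.99705×0.99978 = 0.032435 + 0.961044 = 0.993479.
Q̄ = (S₀/π) × [bracket] = (1361/π) × 0.993479 = 430.4 W/m².

Q̄ ≈ 430 W/m²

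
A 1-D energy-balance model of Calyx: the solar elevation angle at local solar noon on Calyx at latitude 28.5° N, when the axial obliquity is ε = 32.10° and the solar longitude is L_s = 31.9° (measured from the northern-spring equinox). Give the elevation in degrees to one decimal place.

Solar declination: sin δ = sin ε · sin L_s = sin 32.10° × sin 31.9° = 0.28081, so δ = +16.309°.
At local noon the hour angle is zero, so the zenith angle equals |ϕ − δ| = |+28.5° − (+16.309°)| = 12.191°.
Elevation = 90° − 12.191° = 77.8°.

77.8°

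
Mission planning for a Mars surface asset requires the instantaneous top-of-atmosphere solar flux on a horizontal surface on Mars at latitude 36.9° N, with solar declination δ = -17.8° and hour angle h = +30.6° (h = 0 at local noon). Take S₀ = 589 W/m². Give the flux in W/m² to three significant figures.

cos θ_z = sin φ sin δ + cos φ cos δ cos h = -0.183546 + 0.655372 = 0.471826.
Flux = S₀ · cos θ_z = 589 × 0.471826 = 277.9 W/m².

278 W/m²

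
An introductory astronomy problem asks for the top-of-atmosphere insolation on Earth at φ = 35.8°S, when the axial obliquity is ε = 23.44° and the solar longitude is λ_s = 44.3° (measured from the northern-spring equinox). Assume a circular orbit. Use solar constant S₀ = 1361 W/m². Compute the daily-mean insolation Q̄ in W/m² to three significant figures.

Q̄ ≈ 234 W/m²

Solar declination: sin δ = sin ε · sin λ_s = sin 23.44° × sin 44.3° = 0.27782, so δ = +16.130°.
cos H₀ = −tan(-35.8°) tan(+16.130°) = 0.2086, H₀ = 1.3607 rad.
Bracket: H₀ sin φ sin δ + cos φ cos δ sin H₀ = 1.3607×-0.58496×0.27782 + 0.81106×0.96063×0.97800 = -0.221132 + 0.761988 = 0.540856.
Q̄ = (S₀/π) × [bracket] = (1361/π) × 0.540856 = 234.3 W/m².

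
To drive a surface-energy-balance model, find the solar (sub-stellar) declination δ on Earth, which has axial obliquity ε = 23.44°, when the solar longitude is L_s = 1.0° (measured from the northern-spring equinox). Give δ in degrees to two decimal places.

δ = +0.40°

sin δ = sin ε · sin L_s = sin 23.44° × sin 1.0° = 0.006942.
δ = arcsin(0.006942) = +0.40°.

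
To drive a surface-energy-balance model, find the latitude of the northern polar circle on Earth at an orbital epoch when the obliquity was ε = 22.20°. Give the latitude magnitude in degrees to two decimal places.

The polar circle is the lowest latitude that experiences at least one full rotation of continuous daylight at the northern-summer solstice; it lies at |ϕ| = 90° − ε = 90° − 22.20° = 67.80°.

67.80°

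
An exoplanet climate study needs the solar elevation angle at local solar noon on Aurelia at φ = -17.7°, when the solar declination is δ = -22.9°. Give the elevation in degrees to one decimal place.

At local noon the hour angle is zero, so the zenith angle equals |φ − δ| = |-17.7° − (-22.900°)| = 5.200°.
Elevation = 90° − 5.200° = 84.8°.

84.8°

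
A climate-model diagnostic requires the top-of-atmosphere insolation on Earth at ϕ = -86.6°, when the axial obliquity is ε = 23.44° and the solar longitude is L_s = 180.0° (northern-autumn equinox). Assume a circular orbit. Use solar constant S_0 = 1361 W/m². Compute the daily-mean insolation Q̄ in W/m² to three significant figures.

Q̄ ≈ 25.7 W/m²

Solar declination: sin δ = sin ε · sin L_s = sin 23.44° × sin 180.0° = 0.00000, so δ = +0.000°.
cos h₀ = −tan(-86.6°) tan(+0.000°) = 0.0000, h₀ = 1.5708 rad.
Bracket: h₀ sin ϕ sin δ + cos ϕ cos δ sin h₀ = 1.5708×-0.99824×0.00000 + 0.05931×1.00000×1.00000 = -0.000000 + 0.059310 = 0.059310.
Q̄ = (S_0/π) × [bracket] = (1361/π) × 0.059310 = 25.69 W/m².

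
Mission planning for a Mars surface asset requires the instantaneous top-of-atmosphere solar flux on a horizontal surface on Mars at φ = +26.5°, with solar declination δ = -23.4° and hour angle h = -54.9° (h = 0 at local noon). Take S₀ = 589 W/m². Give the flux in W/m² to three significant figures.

174 W/m²

cos θ_z = sin φ sin δ + cos φ cos δ cos h = -0.177207 + 0.472269 = 0.295062.
Flux = S₀ · cos θ_z = 589 × 0.295062 = 173.8 W/m².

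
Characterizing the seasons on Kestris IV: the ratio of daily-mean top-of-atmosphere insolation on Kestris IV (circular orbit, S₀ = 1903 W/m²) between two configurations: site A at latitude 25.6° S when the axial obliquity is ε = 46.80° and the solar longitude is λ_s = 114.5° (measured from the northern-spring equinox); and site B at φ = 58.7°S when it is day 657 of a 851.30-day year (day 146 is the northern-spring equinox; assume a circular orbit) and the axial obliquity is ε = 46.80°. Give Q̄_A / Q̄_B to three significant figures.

Q̄_A / Q̄_B ≈ 0.239

— Configuration A (φ=-25.6°):
Solar declination: sin δ = sin ε · sin λ_s = sin 46.80° × sin 114.5° = 0.66333, so δ = +41.555°.
cos H₀ = −tan(-25.6°) tan(+41.555°) = 0.4247, H₀ = 1.1322 rad.
Bracket: H₀ sin φ sin δ + cos φ cos δ sin H₀ = 1.1322×-0.43209×0.66333 + 0.90183×0.74832×0.90533 = -0.324509 + 0.610969 = 0.286460.
Q̄ = (S₀/π) × [bracket] = (1903/π) × 0.286460 = 173.52 W/m².
— Configuration B (φ=-58.7°):
Solar longitude: λ_s = 360° × (657 − 146)/851.30 = 216.093°.
sin δ = sin 46.80° × sin 216.093° = -0.42943, so δ = -25.432°.
cos H₀ = −tan(-58.7°) tan(-25.432°) = -0.7821, H₀ = 2.4688 rad.
Bracket: H₀ sin φ sin δ + cos φ cos δ sin H₀ = 2.4688×-0.85446×-0.42943 + 0.51952×0.90310×0.62318 = 0.905879 + 0.292383 = 1.198262.
Q̄ = (S₀/π) × [bracket] = (1903/π) × 1.198262 = 725.84 W/m².
Ratio Q̄_A / Q̄_B = 173.52 / 725.84 = 0.2391.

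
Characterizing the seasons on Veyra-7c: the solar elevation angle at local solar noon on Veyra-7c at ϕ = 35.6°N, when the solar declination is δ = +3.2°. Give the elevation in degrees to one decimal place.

At local noon the hour angle is zero, so the zenith angle equals |ϕ − δ| = |+35.6° − (+3.200°)| = 32.400°.
Elevation = 90° − 32.400° = 57.6°.

57.6°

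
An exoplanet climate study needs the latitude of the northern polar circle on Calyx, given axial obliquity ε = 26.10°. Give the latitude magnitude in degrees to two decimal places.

63.90°

The polar circle is the lowest latitude that experiences at least one full rotation of continuous daylight at the northern-summer solstice; it lies at |φ| = 90° − ε = 90° − 26.10° = 63.90°.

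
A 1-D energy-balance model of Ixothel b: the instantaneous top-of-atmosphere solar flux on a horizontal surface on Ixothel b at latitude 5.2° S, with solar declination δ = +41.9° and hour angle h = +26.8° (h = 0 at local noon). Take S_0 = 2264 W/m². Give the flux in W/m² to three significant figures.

1.36e+03 W/m²

cos θ_z = sin ϕ sin δ + cos ϕ cos δ cos h = -0.060527 + 0.661628 = 0.601101.
Flux = S_0 · cos θ_z = 2264 × 0.601101 = 1361 W/m².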